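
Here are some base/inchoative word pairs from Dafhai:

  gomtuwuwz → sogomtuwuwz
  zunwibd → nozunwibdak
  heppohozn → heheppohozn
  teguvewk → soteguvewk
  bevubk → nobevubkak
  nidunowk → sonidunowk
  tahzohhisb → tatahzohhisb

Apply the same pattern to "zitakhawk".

sozitakhawk

teguvewk and bevubk both end in -k yet inflect differently (soteguvewk, nobevubkak), so the final letter is not what conditions the rule; the second-to-last letter is.
"zitakhawk" has second-to-last letter 'w'. The stems whose second-to-last letter is 'w' (teguvewk → soteguvewk, nidunowk → sonidunowk, gomtuwuwz → sogomtuwuwz) add the prefix so-.
So zitakhawk → sozitakhawk.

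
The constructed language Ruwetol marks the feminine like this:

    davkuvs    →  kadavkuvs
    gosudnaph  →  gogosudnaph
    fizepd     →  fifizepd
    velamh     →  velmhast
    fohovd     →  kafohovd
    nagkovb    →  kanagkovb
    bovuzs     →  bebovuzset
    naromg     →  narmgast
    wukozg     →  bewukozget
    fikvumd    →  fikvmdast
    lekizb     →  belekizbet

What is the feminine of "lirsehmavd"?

"lirsehmavd" has second-to-last letter 'v'. The stems whose second-to-last letter is 'v' (fohovd → kafohovd, nagkovb → kanagkovb, davkuvs → kadavkuvs) add the prefix ka-.
So lirsehmavd → kalirsehmavd.

kalirsehmavd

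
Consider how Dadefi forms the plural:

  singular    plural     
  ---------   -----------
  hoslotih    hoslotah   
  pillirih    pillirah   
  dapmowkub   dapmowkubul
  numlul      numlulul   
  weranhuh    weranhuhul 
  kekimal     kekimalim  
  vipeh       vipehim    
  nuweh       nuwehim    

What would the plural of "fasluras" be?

faslurasim

hoslotih and weranhuh both end in -h yet inflect differently (hoslotah, weranhuhul), so the final letter is not what conditions the rule; the last vowel is.
"fasluras" has last vowel 'a'. The one such stem in the data (kekimal → kekimalim) adds -im, so the same rule applies.
The other patterns: stems whose last vowel is 'i' change the last vowel to 'a'; stems whose last vowel is 'u' add -ul.
So fasluras → faslurasim.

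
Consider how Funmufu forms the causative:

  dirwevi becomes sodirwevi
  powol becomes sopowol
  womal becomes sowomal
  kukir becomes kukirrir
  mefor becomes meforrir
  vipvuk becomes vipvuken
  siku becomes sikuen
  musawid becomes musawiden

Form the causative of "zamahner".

zamahnerrir

dirwevi and kukir both have last vowel 'i' yet inflect differently (sodirwevi, kukirrir), so the last vowel is not what conditions the rule; the final letter is.
"zamahner" ends in -r. The stems ending in -r (kukir → kukirrir, mefor → meforrir) double the final consonant and add -ir.
The other patterns: stems ending in -i or -l add the prefix so-; stems ending in -d, -k or -u add -en.
So zamahner → zamahnerrir.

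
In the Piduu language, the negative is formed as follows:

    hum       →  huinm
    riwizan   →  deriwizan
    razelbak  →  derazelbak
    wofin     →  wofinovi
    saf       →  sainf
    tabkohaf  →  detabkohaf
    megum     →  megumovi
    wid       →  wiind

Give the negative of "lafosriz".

delafosriz

"lafosriz" has 3 vowels. The stems with 3 vowels (tabkohaf → detabkohaf, razelbak → derazelbak, riwizan → deriwizan) add the prefix de-.
So lafosriz → delafosriz.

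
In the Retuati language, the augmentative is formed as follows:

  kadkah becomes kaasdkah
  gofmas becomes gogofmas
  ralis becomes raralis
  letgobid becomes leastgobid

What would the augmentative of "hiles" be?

hihiles

"hiles" ends in -s. The stems ending in -s (gofmas → gogofmas, ralis → raralis) repeat the first consonant+vowel as a prefix.
So hiles → hihiles.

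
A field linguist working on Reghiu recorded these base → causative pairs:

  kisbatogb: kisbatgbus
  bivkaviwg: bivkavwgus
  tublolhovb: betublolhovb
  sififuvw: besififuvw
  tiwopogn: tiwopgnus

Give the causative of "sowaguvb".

besowaguvb

"sowaguvb" has second-to-last letter 'v'. The stems whose second-to-last letter is 'v' (sififuvw → besififuvw, tublolhovb → betublolhovb) add the prefix be-.
The other pattern: stems whose second-to-last letter is 'g' or 'w' delete the last vowel and add -us.
So sowaguvb → besowaguvb.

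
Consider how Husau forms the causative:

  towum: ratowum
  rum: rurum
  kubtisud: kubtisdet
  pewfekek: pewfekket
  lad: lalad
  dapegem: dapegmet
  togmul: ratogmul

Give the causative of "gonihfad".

gonihfdet

"gonihfad" has 3 vowels. The stems with 3 vowels (pewfekek → pewfekket, dapegem → dapegmet, kubtisud → kubtisdet) delete the last vowel and add -et.
So gonihfad → gonihfdet.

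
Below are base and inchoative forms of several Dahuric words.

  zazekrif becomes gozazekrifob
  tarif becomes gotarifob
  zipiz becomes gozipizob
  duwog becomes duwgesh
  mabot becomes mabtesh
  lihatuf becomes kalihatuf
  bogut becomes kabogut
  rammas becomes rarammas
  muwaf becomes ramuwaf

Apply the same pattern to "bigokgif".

gobigokgifob

zazekrif and lihatuf both end in -f yet inflect differently (gozazekrifob, kalihatuf), so the final letter is not what conditions the rule; the last vowel is.
"bigokgif" has last vowel 'i'. The stems whose last vowel is 'i' (zazekrif → gozazekrifob, tarif → gotarifob, zipiz → gozipizob) add go- … -ob around the stem.
So bigokgif → gobigokgifob.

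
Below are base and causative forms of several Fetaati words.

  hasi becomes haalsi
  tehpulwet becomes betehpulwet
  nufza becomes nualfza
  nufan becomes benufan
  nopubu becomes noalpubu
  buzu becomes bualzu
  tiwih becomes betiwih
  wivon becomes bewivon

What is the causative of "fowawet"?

befowawet

hasi and tiwih both have last vowel 'i' yet inflect differently (haalsi, betiwih), so the last vowel is not what conditions the rule; whether the stem ends in a vowel or a consonant is.
"fowawet" ends in a consonant. The stems ending in a consonant (wivon → bewivon, tiwih → betiwih, tehpulwet → betehpulwet) add the prefix be-.
So fowawet → befowawet.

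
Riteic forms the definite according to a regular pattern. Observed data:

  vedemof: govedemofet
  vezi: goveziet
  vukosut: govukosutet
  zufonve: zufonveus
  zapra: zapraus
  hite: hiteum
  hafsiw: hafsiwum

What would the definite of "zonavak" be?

zufonve and hite both end in -e yet inflect differently (zufonveus, hiteum), so the final letter is not what conditions the rule; the first letter is.
"zonavak" begins with z-. The stems beginning with z- (zufonve → zufonveus, zapra → zapraus) add -us.
So zonavak → zonavakus.

zonavakus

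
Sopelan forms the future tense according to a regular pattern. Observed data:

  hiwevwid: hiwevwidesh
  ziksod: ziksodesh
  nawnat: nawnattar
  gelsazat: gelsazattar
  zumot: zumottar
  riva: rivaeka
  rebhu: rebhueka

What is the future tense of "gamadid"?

gamadidesh

ziksod and zumot both have last vowel 'o' yet inflect differently (ziksodesh, zumottar), so the last vowel is not what conditions the rule; the final letter is.
"gamadid" ends in -d. The stems ending in -d (hiwevwid → hiwevwidesh, ziksod → ziksodesh) add -esh.
The other patterns: stems ending in -t double the final consonant and add -ar; stems ending in -a or -u add -eka.
So gamadid → gamadidesh.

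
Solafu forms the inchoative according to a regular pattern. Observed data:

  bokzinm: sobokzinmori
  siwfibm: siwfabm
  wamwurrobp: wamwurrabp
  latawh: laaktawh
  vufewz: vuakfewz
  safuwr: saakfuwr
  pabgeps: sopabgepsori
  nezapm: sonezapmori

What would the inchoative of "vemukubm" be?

vemukabm

siwfibm and bokzinm both end in -m yet inflect differently (siwfabm, sobokzinmori), so the final letter is not what conditions the rule; the second-to-last letter is.
"vemukubm" has second-to-last letter 'b'. The stems whose second-to-last letter is 'b' (siwfibm → siwfabm, wamwurrobp → wamwurrabp) change the last vowel to 'a'.
So vemukubm → vemukabm.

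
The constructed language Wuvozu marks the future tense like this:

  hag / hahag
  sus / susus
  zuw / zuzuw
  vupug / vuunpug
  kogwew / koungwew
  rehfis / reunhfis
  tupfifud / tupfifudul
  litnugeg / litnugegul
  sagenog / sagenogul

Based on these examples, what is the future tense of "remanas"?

hag and vupug both end in -g yet inflect differently (hahag, vuunpug), so the final letter is not what conditions the rule; the number of vowels is.
"remanas" has 3 vowels. The stems with 3 vowels (tupfifud → tupfifudul, litnugeg → litnugegul, sagenog → sagenogul) add -ul.
The other patterns: stems with 1 vowel repeat the first consonant+vowel as a prefix; stems with 2 vowels insert -un- after the first vowel.
So remanas → remanasul.

remanasul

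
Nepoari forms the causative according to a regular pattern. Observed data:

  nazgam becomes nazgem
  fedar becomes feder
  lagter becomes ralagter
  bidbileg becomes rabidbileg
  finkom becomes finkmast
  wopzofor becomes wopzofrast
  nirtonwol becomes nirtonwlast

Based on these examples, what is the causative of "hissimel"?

"hissimel" has last vowel 'e'. The stems whose last vowel is 'e' (lagter → ralagter, bidbileg → rabidbileg) add the prefix ra-.
The other patterns: stems whose last vowel is 'a' change the last vowel to 'e'; stems whose last vowel is 'o' delete the last vowel and add -ast.
So hissimel → rahissimel.

rahissimel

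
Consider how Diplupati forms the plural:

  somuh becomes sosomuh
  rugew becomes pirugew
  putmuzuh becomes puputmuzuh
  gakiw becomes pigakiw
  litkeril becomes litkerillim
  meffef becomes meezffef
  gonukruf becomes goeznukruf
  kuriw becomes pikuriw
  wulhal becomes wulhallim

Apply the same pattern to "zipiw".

pizipiw

"zipiw" ends in -w. The stems ending in -w (kuriw → pikuriw, gakiw → pigakiw, rugew → pirugew) add the prefix pi-.
So zipiw → pizipiw.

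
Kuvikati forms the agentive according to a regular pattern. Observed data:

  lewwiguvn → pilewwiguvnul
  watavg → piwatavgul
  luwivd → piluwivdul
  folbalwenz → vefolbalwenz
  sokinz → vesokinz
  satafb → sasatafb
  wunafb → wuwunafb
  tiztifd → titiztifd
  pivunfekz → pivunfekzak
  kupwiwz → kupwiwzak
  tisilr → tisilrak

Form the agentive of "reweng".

vereweng

luwivd and tiztifd both end in -d yet inflect differently (piluwivdul, titiztifd), so the final letter is not what conditions the rule; the second-to-last letter is.
"reweng" has second-to-last letter 'n'. The stems whose second-to-last letter is 'n' (folbalwenz → vefolbalwenz, sokinz → vesokinz) add the prefix ve-.
The other patterns: stems whose second-to-last letter is 'v' add pi- … -ul around the stem; stems whose second-to-last letter is 'f' repeat the first consonant+vowel as a prefix; stems whose second-to-last letter is 'k', 'l' or 'w' add -ak.
So reweng → vereweng.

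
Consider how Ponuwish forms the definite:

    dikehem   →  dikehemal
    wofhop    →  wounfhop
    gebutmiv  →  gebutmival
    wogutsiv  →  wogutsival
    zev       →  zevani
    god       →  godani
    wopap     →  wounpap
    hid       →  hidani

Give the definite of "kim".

kimani

zev and gebutmiv both end in -v yet inflect differently (zevani, gebutmival), so the final letter is not what conditions the rule; the number of vowels is.
"kim" has 1 vowel. The stems with 1 vowel (zev → zevani, hid → hidani, god → godani) add -ani.
So kim → kimani.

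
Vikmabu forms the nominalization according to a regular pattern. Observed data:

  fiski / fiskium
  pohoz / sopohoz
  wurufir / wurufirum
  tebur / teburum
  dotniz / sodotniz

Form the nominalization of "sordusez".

sosordusez

dotniz and wurufir both have last vowel 'i' yet inflect differently (sodotniz, wurufirum), so the last vowel is not what conditions the rule; the final letter is.
"sordusez" ends in -z. The stems ending in -z (dotniz → sodotniz, pohoz → sopohoz) add the prefix so-.
The other pattern: stems ending in -i or -r add -um.
So sordusez → sosordusez.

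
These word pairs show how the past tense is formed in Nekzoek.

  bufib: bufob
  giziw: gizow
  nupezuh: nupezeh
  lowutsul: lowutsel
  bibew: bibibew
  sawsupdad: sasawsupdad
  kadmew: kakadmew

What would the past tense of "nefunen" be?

nenefunen

giziw and bibew both end in -w yet inflect differently (gizow, bibibew), so the final letter is not what conditions the rule; the last vowel is.
"nefunen" has last vowel 'e'. The stems whose last vowel is 'e' (bibew → bibibew, kadmew → kakadmew) repeat the first consonant+vowel as a prefix.
The other patterns: stems whose last vowel is 'i' change the last vowel to 'o'; stems whose last vowel is 'u' change the last vowel to 'e'.
So nefunen → nenefunen.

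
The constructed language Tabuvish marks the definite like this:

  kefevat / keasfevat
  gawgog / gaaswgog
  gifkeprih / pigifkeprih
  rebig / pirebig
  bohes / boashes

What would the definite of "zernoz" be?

zeasrnoz

rebig and gawgog both end in -g yet inflect differently (pirebig, gaaswgog), so the final letter is not what conditions the rule; the last vowel is.
"zernoz" has last vowel 'o'. The one such stem in the data (gawgog → gaaswgog) inserts -as- after the first vowel (as do bohes, kefevat), so the same rule applies.
The other pattern: stems whose last vowel is 'i' add the prefix pi-.
So zernoz → zeasrnoz.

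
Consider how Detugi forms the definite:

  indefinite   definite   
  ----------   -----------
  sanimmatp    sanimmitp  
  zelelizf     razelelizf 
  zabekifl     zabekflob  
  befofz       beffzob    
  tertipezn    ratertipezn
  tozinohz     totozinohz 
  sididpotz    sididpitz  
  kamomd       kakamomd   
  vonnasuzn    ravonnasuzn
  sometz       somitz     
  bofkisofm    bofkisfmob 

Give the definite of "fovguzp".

"fovguzp" has second-to-last letter 'z'. The stems whose second-to-last letter is 'z' (zelelizf → razelelizf, vonnasuzn → ravonnasuzn, tertipezn → ratertipezn) add the prefix ra-.
The other patterns: stems whose second-to-last letter is 'f' delete the last vowel and add -ob; stems whose second-to-last letter is 't' change the last vowel to 'i'; stems whose second-to-last letter is 'h' or 'm' repeat the first consonant+vowel as a prefix.
So fovguzp → rafovguzp.

rafovguzp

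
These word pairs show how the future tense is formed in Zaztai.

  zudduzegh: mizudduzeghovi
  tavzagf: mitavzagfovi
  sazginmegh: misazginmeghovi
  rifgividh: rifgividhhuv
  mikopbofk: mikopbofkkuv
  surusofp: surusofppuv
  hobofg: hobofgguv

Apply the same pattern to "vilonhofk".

vilonhofkkuv

zudduzegh and rifgividh both end in -h yet inflect differently (mizudduzeghovi, rifgividhhuv), so the final letter is not what conditions the rule; the second-to-last letter is.
"vilonhofk" has second-to-last letter 'f'. The stems whose second-to-last letter is 'f' (mikopbofk → mikopbofkkuv, surusofp → surusofppuv, hobofg → hobofgguv) double the final consonant and add -uv.
The other pattern: stems whose second-to-last letter is 'g' add mi- … -ovi around the stem.
So vilonhofk → vilonhofkkuv.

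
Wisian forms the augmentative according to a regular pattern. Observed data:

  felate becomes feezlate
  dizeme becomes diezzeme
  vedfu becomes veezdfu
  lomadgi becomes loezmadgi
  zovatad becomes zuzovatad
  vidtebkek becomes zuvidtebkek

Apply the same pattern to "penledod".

zupenledod

felate and vidtebkek both have last vowel 'e' yet inflect differently (feezlate, zuvidtebkek), so the last vowel is not what conditions the rule; whether the stem ends in a vowel or a consonant is.
"penledod" ends in a consonant. The stems ending in a consonant (zovatad → zuzovatad, vidtebkek → zuvidtebkek) add the prefix zu-.
The other pattern: stems ending in a vowel insert -ez- after the first vowel.
So penledod → zupenledod.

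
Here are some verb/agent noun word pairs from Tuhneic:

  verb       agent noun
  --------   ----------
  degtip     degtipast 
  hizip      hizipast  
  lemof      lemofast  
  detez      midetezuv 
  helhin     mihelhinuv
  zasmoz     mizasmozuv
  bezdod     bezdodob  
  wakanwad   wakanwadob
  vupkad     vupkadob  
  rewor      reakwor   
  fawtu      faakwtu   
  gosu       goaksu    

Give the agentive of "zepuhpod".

zepuhpodob

degtip and helhin both have last vowel 'i' yet inflect differently (degtipast, mihelhinuv), so the last vowel is not what conditions the rule; the final letter is.
"zepuhpod" ends in -d. The stems ending in -d (bezdod → bezdodob, wakanwad → wakanwadob, vupkad → vupkadob) add -ob.
So zepuhpod → zepuhpodob.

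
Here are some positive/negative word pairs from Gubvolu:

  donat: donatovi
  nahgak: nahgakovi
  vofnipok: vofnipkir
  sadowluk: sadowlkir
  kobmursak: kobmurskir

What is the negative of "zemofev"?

zemofvir

nahgak and vofnipok both end in -k yet inflect differently (nahgakovi, vofnipkir), so the final letter is not what conditions the rule; the number of vowels is.
"zemofev" has 3 vowels. The stems with 3 vowels (vofnipok → vofnipkir, sadowluk → sadowlkir, kobmursak → kobmurskir) delete the last vowel and add -ir.
The other pattern: stems with 2 vowels add -ovi.
So zemofev → zemofvir.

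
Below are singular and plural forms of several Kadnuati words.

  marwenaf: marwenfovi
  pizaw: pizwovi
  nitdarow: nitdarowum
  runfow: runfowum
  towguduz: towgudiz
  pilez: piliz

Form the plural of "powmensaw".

pizaw and nitdarow both end in -w yet inflect differently (pizwovi, nitdarowum), so the final letter is not what conditions the rule; the last vowel is.
"powmensaw" has last vowel 'a'. The stems whose last vowel is 'a' (marwenaf → marwenfovi, pizaw → pizwovi) delete the last vowel and add -ovi.
The other patterns: stems whose last vowel is 'o' add -um; stems whose last vowel is 'e' or 'u' change the last vowel to 'i'.
So powmensaw → powmenswovi.

powmenswovi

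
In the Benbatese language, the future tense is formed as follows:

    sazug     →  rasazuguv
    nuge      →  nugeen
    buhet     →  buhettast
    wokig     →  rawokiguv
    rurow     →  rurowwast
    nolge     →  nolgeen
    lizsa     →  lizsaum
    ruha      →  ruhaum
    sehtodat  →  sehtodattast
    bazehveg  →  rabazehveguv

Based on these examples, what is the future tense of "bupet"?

nolge and bazehveg both have last vowel 'e' yet inflect differently (nolgeen, rabazehveguv), so the last vowel is not what conditions the rule; the final letter is.
"bupet" ends in -t. The stems ending in -t (sehtodat → sehtodattast, buhet → buhettast) double the final consonant and add -ast.
The other patterns: stems ending in -e add -en; stems ending in -a add -um; stems ending in -g add ra- … -uv around the stem.
So bupet → bupettast.

bupettast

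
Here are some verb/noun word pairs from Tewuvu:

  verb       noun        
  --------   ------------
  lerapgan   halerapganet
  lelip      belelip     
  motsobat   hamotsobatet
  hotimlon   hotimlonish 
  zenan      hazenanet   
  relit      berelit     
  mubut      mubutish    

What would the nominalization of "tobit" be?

betobit

motsobat and relit both end in -t yet inflect differently (hamotsobatet, berelit), so the final letter is not what conditions the rule; the last vowel is.
"tobit" has last vowel 'i'. The stems whose last vowel is 'i' (lelip → belelip, relit → berelit) add the prefix be-.
The other patterns: stems whose last vowel is 'a' add ha- … -et around the stem; stems whose last vowel is 'o' or 'u' add -ish.
So tobit → betobit.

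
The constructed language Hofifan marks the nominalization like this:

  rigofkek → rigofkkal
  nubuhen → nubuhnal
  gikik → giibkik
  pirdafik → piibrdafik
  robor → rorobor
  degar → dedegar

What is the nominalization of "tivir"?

tiibvir

rigofkek and gikik both end in -k yet inflect differently (rigofkkal, giibkik), so the final letter is not what conditions the rule; the last vowel is.
"tivir" has last vowel 'i'. The stems whose last vowel is 'i' (gikik → giibkik, pirdafik → piibrdafik) insert -ib- after the first vowel.
The other patterns: stems whose last vowel is 'e' delete the last vowel and add -al; stems whose last vowel is 'a' or 'o' repeat the first consonant+vowel as a prefix.
So tivir → tiibvir.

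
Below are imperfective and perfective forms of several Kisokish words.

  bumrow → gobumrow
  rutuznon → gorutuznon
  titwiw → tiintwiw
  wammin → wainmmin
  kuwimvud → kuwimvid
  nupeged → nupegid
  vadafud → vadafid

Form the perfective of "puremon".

"puremon" has last vowel 'o'. The stems whose last vowel is 'o' (bumrow → gobumrow, rutuznon → gorutuznon) add the prefix go-.
So puremon → gopuremon.

gopuremon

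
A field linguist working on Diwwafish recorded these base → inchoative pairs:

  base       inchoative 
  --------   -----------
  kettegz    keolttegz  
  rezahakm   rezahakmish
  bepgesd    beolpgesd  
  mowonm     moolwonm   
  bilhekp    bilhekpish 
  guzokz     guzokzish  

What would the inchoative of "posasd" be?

rezahakm and mowonm both end in -m yet inflect differently (rezahakmish, moolwonm), so the final letter is not what conditions the rule; the second-to-last letter is.
"posasd" has second-to-last letter 's'. The one such stem in the data (bepgesd → beolpgesd) inserts -ol- after the first vowel (as do mowonm, kettegz), so the same rule applies.
So posasd → poolsasd.

poolsasd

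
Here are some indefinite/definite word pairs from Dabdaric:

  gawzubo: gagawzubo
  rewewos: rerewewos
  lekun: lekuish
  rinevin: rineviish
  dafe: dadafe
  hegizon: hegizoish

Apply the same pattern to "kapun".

hegizon and rewewos both have last vowel 'o' yet inflect differently (hegizoish, rerewewos), so the last vowel is not what conditions the rule; the final letter is.
"kapun" ends in -n. The stems ending in -n (rinevin → rineviish, hegizon → hegizoish, lekun → lekuish) drop the final letter and add -ish.
The other pattern: stems ending in -e, -o or -s repeat the first consonant+vowel as a prefix.
So kapun → kapuish.

kapuish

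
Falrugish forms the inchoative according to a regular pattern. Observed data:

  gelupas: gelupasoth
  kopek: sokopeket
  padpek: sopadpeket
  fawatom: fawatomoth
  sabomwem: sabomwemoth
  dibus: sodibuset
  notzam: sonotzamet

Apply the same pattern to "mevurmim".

mevurmimoth

gelupas and dibus both end in -s yet inflect differently (gelupasoth, sodibuset), so the final letter is not what conditions the rule; the number of vowels is.
"mevurmim" has 3 vowels. The stems with 3 vowels (sabomwem → sabomwemoth, fawatom → fawatomoth, gelupas → gelupasoth) add -oth.
So mevurmim → mevurmimoth.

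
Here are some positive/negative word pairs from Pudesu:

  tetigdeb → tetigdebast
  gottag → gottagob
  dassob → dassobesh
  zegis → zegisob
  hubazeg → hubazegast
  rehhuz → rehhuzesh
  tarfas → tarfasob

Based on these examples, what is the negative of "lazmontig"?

dassob and tetigdeb both end in -b yet inflect differently (dassobesh, tetigdebast), so the final letter is not what conditions the rule; the last vowel is.
"lazmontig" has last vowel 'i'. The one such stem in the data (zegis → zegisob) adds -ob, so the same rule applies.
The other patterns: stems whose last vowel is 'o' or 'u' add -esh; stems whose last vowel is 'e' add -ast.
So lazmontig → lazmontigob.

lazmontigob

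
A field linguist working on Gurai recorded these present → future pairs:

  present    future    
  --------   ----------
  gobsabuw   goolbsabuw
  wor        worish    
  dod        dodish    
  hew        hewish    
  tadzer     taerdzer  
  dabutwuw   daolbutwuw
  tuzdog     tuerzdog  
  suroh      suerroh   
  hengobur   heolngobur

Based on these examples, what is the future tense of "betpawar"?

beoltpawar

wor and tadzer both end in -r yet inflect differently (worish, taerdzer), so the final letter is not what conditions the rule; the number of vowels is.
"betpawar" has 3 vowels. The stems with 3 vowels (hengobur → heolngobur, dabutwuw → daolbutwuw, gobsabuw → goolbsabuw) insert -ol- after the first vowel.
So betpawar → beoltpawar.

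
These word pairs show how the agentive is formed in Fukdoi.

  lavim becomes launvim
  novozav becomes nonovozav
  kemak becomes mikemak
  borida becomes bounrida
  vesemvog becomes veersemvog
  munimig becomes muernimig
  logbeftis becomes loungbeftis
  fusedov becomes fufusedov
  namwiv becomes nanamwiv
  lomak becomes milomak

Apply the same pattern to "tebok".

mitebok

"tebok" ends in -k. The stems ending in -k (lomak → milomak, kemak → mikemak) add the prefix mi-.
The other patterns: stems ending in -g insert -er- after the first vowel; stems ending in -v repeat the first consonant+vowel as a prefix; stems ending in -a, -m or -s insert -un- after the first vowel.
So tebok → mitebok.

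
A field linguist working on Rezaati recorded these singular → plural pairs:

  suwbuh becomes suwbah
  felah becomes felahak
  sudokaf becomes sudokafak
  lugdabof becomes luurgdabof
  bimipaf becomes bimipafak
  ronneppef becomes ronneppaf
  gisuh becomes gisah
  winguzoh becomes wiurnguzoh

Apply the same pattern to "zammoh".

zaurmmoh

bimipaf and lugdabof both end in -f yet inflect differently (bimipafak, luurgdabof), so the final letter is not what conditions the rule; the last vowel is.
"zammoh" has last vowel 'o'. The stems whose last vowel is 'o' (lugdabof → luurgdabof, winguzoh → wiurnguzoh) insert -ur- after the first vowel.
The other patterns: stems whose last vowel is 'a' add -ak; stems whose last vowel is 'e' or 'u' change the last vowel to 'a'.
So zammoh → zaurmmoh.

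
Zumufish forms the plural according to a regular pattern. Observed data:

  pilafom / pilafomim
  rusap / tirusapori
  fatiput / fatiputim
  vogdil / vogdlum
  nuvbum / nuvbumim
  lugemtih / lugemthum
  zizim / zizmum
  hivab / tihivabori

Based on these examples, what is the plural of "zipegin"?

zipegnum

"zipegin" has last vowel 'i'. The stems whose last vowel is 'i' (lugemtih → lugemthum, zizim → zizmum, vogdil → vogdlum) delete the last vowel and add -um.
The other patterns: stems whose last vowel is 'a' add ti- … -ori around the stem; stems whose last vowel is 'o' or 'u' add -im.
So zipegin → zipegnum.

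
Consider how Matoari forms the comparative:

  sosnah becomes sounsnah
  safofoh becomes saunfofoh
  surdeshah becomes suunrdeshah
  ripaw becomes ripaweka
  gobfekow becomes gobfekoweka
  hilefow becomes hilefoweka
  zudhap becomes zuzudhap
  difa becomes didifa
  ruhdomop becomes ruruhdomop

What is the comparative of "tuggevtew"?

tuggevteweka

sosnah and ripaw both have last vowel 'a' yet inflect differently (sounsnah, ripaweka), so the last vowel is not what conditions the rule; the final letter is.
"tuggevtew" ends in -w. The stems ending in -w (ripaw → ripaweka, gobfekow → gobfekoweka, hilefow → hilefoweka) add -eka.
The other patterns: stems ending in -h insert -un- after the first vowel; stems ending in -a or -p repeat the first consonant+vowel as a prefix.
So tuggevtew → tuggevteweka.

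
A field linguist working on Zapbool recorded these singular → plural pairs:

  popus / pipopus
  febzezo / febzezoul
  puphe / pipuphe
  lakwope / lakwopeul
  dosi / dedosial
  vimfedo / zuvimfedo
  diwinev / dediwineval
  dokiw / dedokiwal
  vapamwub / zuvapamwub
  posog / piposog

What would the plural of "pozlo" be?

vimfedo and febzezo both end in -o yet inflect differently (zuvimfedo, febzezoul), so the final letter is not what conditions the rule; the first letter is.
"pozlo" begins with p-. The stems beginning with p- (puphe → pipuphe, posog → piposog, popus → pipopus) add the prefix pi-.
So pozlo → pipozlo.

pipozlo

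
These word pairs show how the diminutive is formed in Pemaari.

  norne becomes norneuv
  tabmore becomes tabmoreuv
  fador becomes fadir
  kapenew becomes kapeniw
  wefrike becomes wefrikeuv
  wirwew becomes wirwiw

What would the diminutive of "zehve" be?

wirwew and tabmore both have last vowel 'e' yet inflect differently (wirwiw, tabmoreuv), so the last vowel is not what conditions the rule; the final letter is.
"zehve" ends in -e. The stems ending in -e (tabmore → tabmoreuv, wefrike → wefrikeuv, norne → norneuv) add -uv.
The other pattern: stems ending in -r or -w change the last vowel to 'i'.
So zehve → zehveuv.

zehveuv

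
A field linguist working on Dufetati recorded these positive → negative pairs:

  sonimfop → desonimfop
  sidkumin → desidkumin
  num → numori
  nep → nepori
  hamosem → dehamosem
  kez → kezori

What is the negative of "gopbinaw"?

num and hamosem both end in -m yet inflect differently (numori, dehamosem), so the final letter is not what conditions the rule; the number of vowels is.
"gopbinaw" has 3 vowels. The stems with 3 vowels (hamosem → dehamosem, sidkumin → desidkumin, sonimfop → desonimfop) add the prefix de-.
So gopbinaw → degopbinaw.

degopbinaw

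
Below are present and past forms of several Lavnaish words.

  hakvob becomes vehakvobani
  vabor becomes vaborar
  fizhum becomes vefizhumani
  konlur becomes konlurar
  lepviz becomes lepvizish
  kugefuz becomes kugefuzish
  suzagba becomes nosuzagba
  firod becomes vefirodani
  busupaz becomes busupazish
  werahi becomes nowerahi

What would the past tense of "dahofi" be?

suzagba and busupaz both have last vowel 'a' yet inflect differently (nosuzagba, busupazish), so the last vowel is not what conditions the rule; the final letter is.
"dahofi" ends in -i. The one such stem in the data (werahi → nowerahi) adds the prefix no-, so the same rule applies.
So dahofi → nodahofi.

nodahofi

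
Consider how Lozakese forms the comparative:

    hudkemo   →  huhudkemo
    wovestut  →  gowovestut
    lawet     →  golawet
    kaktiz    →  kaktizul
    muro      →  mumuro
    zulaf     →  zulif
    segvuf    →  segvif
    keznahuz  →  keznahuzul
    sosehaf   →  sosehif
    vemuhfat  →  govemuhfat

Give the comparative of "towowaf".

vemuhfat and zulaf both have last vowel 'a' yet inflect differently (govemuhfat, zulif), so the last vowel is not what conditions the rule; the final letter is.
"towowaf" ends in -f. The stems ending in -f (zulaf → zulif, sosehaf → sosehif, segvuf → segvif) change the last vowel to 'i'.
The other patterns: stems ending in -t add the prefix go-; stems ending in -o repeat the first consonant+vowel as a prefix; stems ending in -z add -ul.
So towowaf → towowif.

towowif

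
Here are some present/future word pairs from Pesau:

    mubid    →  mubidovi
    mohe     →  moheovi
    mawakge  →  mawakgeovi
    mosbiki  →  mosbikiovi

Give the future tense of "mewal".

mewalovi

Every pair shown (mubid → mubidovi, mohe → moheovi, mawakge → mawakgeovi, …) follows the same rule: add -ovi.
So mewal → mewalovi.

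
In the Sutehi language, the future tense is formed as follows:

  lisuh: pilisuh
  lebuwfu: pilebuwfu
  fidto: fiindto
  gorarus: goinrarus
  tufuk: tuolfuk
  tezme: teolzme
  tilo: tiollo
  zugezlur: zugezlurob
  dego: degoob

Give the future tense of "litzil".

fidto and tilo both end in -o yet inflect differently (fiindto, tiollo), so the final letter is not what conditions the rule; the first letter is.
"litzil" begins with l-. The stems beginning with l- (lisuh → pilisuh, lebuwfu → pilebuwfu) add the prefix pi-.
So litzil → pilitzil.

pilitzil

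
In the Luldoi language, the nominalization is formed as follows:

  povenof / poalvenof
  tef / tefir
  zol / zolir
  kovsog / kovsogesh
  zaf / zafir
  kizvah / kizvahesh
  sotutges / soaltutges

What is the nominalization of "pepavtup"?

"pepavtup" has 3 vowels. The stems with 3 vowels (povenof → poalvenof, sotutges → soaltutges) insert -al- after the first vowel.
So pepavtup → pealpavtup.

pealpavtup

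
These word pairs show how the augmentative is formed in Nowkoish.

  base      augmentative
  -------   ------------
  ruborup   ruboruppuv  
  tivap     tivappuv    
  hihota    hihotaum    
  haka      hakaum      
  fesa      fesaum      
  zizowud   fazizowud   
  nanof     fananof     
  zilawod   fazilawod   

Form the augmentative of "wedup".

weduppuv

tivap and hihota both have last vowel 'a' yet inflect differently (tivappuv, hihotaum), so the last vowel is not what conditions the rule; the final letter is.
"wedup" ends in -p. The stems ending in -p (ruborup → ruboruppuv, tivap → tivappuv) double the final consonant and add -uv.
The other patterns: stems ending in -a add -um; stems ending in -d or -f add the prefix fa-.
So wedup → weduppuv.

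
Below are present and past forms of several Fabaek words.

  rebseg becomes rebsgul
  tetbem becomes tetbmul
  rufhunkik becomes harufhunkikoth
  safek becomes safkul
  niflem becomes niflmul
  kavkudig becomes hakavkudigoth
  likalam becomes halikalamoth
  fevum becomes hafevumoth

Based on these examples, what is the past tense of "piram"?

"piram" has last vowel 'a'. The one such stem in the data (likalam → halikalamoth) adds ha- … -oth around the stem, so the same rule applies.
So piram → hapiramoth.

hapiramoth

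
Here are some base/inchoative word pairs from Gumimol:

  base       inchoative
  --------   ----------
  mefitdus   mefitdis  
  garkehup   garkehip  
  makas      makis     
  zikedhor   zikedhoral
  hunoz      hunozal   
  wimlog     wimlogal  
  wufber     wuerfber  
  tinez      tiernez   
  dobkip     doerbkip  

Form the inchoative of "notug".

notig

"notug" has last vowel 'u'. The stems whose last vowel is 'u' (mefitdus → mefitdis, garkehup → garkehip) change the last vowel to 'i'.
The other patterns: stems whose last vowel is 'o' add -al; stems whose last vowel is 'e' or 'i' insert -er- after the first vowel.
So notug → notig.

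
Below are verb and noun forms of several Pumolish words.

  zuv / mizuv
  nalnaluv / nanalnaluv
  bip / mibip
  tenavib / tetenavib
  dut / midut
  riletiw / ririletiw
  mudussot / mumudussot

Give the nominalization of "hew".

mihew

mudussot and dut both end in -t yet inflect differently (mumudussot, midut), so the final letter is not what conditions the rule; the number of vowels is.
"hew" has 1 vowel. The stems with 1 vowel (bip → mibip, dut → midut, zuv → mizuv) add the prefix mi-.
So hew → mihew.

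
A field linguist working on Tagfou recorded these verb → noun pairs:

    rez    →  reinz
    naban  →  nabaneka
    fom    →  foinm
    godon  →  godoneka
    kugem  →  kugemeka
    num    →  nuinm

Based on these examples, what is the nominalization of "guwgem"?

guwgemeka

kugem and fom both end in -m yet inflect differently (kugemeka, foinm), so the final letter is not what conditions the rule; the number of vowels is.
"guwgem" has 2 vowels. The stems with 2 vowels (naban → nabaneka, godon → godoneka, kugem → kugemeka) add -eka.
The other pattern: stems with 1 vowel insert -in- after the first vowel.
So guwgem → guwgemeka.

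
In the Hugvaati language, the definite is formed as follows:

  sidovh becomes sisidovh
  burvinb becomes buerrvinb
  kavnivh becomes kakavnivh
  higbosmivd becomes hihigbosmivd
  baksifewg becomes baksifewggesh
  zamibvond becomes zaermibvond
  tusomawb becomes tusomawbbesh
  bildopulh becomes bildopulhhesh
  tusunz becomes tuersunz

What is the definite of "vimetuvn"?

vivimetuvn

zamibvond and higbosmivd both end in -d yet inflect differently (zaermibvond, hihigbosmivd), so the final letter is not what conditions the rule; the second-to-last letter is.
"vimetuvn" has second-to-last letter 'v'. The stems whose second-to-last letter is 'v' (sidovh → sisidovh, kavnivh → kakavnivh, higbosmivd → hihigbosmivd) repeat the first consonant+vowel as a prefix.
So vimetuvn → vivimetuvn.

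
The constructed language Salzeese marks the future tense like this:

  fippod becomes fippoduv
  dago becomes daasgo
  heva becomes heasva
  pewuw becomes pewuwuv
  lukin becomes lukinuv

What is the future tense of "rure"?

ruasre

dago and fippod both have last vowel 'o' yet inflect differently (daasgo, fippoduv), so the last vowel is not what conditions the rule; whether the stem ends in a vowel or a consonant is.
"rure" ends in a vowel. The stems ending in a vowel (dago → daasgo, heva → heasva) insert -as- after the first vowel.
The other pattern: stems ending in a consonant add -uv.
So rure → ruasre.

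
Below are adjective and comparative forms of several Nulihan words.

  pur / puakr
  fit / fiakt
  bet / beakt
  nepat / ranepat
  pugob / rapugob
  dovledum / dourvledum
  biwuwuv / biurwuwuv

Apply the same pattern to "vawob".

ravawob

"vawob" has 2 vowels. The stems with 2 vowels (nepat → ranepat, pugob → rapugob) add the prefix ra-.
The other patterns: stems with 1 vowel insert -ak- after the first vowel; stems with 3 vowels insert -ur- after the first vowel.
So vawob → ravawob.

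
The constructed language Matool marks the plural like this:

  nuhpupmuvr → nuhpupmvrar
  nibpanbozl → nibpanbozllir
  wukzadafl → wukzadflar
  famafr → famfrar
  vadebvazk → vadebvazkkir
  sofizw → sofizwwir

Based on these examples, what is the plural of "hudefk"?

hudfkar

nibpanbozl and wukzadafl both end in -l yet inflect differently (nibpanbozllir, wukzadflar), so the final letter is not what conditions the rule; the second-to-last letter is.
"hudefk" has second-to-last letter 'f'. The stems whose second-to-last letter is 'f' (wukzadafl → wukzadflar, famafr → famfrar) delete the last vowel and add -ar.
So hudefk → hudfkar.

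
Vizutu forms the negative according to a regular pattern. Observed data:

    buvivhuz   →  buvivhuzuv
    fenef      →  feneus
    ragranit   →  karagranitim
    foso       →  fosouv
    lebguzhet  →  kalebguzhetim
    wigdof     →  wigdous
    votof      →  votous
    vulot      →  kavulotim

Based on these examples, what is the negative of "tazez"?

"tazez" ends in -z. The one such stem in the data (buvivhuz → buvivhuzuv) adds -uv, so the same rule applies.
The other patterns: stems ending in -t add ka- … -im around the stem; stems ending in -f drop the final letter and add -us.
So tazez → tazezuv.

tazezuv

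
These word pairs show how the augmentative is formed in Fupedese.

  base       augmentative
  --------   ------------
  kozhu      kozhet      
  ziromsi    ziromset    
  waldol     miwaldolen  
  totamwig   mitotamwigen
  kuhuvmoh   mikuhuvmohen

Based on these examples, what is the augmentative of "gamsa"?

"gamsa" ends in a vowel. The stems ending in a vowel (kozhu → kozhet, ziromsi → ziromset) drop the final letter and add -et.
So gamsa → gamset.

gamset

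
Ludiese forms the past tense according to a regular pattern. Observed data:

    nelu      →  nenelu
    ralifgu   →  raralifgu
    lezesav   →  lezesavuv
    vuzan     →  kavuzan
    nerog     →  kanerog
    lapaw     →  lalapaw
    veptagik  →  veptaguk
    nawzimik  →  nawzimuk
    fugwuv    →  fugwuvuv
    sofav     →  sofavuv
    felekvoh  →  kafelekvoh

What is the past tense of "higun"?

"higun" ends in -n. The one such stem in the data (vuzan → kavuzan) adds the prefix ka-, so the same rule applies.
So higun → kahigun.

kahigun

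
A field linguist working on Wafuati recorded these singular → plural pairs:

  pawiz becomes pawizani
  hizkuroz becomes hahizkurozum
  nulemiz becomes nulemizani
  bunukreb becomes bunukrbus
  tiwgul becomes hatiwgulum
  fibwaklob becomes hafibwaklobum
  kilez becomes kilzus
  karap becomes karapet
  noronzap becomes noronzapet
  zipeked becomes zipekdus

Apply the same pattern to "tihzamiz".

tihzamizani

"tihzamiz" has last vowel 'i'. The stems whose last vowel is 'i' (nulemiz → nulemizani, pawiz → pawizani) add -ani.
The other patterns: stems whose last vowel is 'e' delete the last vowel and add -us; stems whose last vowel is 'a' add -et; stems whose last vowel is 'o' or 'u' add ha- … -um around the stem.
So tihzamiz → tihzamizani.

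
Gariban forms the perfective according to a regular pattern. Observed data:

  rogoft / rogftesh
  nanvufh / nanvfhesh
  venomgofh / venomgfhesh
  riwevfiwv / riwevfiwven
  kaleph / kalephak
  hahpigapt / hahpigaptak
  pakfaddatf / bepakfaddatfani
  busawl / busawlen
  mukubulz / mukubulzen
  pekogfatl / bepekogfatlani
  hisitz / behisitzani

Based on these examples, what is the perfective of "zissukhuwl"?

zissukhuwlen

"zissukhuwl" has second-to-last letter 'w'. The stems whose second-to-last letter is 'w' (riwevfiwv → riwevfiwven, busawl → busawlen) add -en.
So zissukhuwl → zissukhuwlen.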